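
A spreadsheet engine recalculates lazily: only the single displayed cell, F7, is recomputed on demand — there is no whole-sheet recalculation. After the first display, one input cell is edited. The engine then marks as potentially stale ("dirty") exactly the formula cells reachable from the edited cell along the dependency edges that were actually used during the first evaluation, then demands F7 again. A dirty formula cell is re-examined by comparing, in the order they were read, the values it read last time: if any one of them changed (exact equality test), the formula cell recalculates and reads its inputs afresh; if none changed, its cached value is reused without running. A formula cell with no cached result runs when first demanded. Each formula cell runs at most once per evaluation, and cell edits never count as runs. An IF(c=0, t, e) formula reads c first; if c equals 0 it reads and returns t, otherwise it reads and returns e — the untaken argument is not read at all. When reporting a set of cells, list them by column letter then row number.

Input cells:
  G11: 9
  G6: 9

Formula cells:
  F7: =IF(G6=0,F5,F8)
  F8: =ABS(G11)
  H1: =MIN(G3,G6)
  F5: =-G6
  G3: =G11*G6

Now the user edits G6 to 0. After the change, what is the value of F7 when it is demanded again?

First evaluation (everything demanded from the output):
  F8 = ABS(9) = 9
  F7 = IF(G6=0: G6=9 -> else branch F8) = 9

Propagation after the edit:
  F5: demanded for the first time — runs, produces 0.
  F7: runs — G6 9->0; result 0.

Key observation: a condition flipped, so demand reaches new nodes — F5 runs for the first time.

New value of F7: 0.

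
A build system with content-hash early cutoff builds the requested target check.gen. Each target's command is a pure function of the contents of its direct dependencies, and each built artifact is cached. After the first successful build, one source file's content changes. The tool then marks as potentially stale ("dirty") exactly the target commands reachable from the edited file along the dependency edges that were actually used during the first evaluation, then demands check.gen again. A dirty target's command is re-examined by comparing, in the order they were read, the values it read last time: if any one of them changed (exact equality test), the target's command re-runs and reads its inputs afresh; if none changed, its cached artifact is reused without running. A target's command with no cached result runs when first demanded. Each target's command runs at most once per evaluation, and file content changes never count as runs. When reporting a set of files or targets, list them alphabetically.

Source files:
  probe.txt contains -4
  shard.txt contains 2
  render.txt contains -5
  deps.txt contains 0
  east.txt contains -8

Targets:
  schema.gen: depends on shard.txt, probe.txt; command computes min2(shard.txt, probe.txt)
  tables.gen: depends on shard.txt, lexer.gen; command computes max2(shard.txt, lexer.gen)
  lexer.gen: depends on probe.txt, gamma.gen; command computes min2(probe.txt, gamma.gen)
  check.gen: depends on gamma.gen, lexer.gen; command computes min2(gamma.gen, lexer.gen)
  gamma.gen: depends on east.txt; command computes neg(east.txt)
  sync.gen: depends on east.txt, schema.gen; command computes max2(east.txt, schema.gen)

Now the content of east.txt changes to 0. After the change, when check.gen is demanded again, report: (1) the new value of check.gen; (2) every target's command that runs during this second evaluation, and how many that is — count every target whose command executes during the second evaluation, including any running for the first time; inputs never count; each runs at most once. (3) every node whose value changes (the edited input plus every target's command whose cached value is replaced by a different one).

First evaluation (everything demanded from the output):
  gamma.gen = neg(-8) = 8
  lexer.gen = min2(-4, 8) = -4
  check.gen = min2(8, -4) = -4

Propagation after the edit:
  gamma.gen: runs — east.txt -8->0; result 0.
  lexer.gen: runs — gamma.gen 8->0; result -4 (same value as before).
  check.gen: runs — gamma.gen 8->0; result -4 (same value as before).

New value of check.gen: -4.
Target commands that run: check.gen, gamma.gen, lexer.gen — 3 in total.
Values that change: east.txt, gamma.gen.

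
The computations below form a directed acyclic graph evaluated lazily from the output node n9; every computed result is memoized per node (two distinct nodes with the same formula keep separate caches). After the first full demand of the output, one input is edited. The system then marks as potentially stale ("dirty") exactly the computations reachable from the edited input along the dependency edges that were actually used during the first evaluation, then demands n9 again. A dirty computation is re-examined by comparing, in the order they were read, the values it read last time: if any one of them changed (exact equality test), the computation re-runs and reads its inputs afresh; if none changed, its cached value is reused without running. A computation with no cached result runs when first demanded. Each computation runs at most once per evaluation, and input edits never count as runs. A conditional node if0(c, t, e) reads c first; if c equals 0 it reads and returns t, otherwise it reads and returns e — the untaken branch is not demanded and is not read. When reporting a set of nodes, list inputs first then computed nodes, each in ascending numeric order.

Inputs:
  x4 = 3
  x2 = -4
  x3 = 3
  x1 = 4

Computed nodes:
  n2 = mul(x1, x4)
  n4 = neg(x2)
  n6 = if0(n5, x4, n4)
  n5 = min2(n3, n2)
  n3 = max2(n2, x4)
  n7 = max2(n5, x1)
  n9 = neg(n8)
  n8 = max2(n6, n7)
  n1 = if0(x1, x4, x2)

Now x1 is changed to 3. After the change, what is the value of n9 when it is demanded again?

First demand of the output computes:
  n2 = mul(4, 3) = 12
  n3 = max2(12, 3) = 12
  n4 = neg(-4) = 4
  n5 = min2(12, 12) = 12
  n6 = if0(n5=12 -> else branch n4) = 4
  n7 = max2(12, 4) = 12
  n8 = max2(4, 12) = 12
  n9 = neg(12) = -12

After the edit, cleaning proceeds:
  n2: a read changed (x1 4->3) — executes, giving 9.
  n3: a read changed (n2 12->9) — executes, giving 9.
  n5: a read changed (n3 12->9; n2 12->9) — executes, giving 9.
  n6: a read changed (n5 12->9) — executes, giving 4 — identical to its old value.
  n7: a read changed (n5 12->9; x1 4->3) — executes, giving 9.
  n8: a read changed (n7 12->9) — executes, giving 9.
  n9: a read changed (n8 12->9) — executes, giving -9.

Demanding n9 again yields -9.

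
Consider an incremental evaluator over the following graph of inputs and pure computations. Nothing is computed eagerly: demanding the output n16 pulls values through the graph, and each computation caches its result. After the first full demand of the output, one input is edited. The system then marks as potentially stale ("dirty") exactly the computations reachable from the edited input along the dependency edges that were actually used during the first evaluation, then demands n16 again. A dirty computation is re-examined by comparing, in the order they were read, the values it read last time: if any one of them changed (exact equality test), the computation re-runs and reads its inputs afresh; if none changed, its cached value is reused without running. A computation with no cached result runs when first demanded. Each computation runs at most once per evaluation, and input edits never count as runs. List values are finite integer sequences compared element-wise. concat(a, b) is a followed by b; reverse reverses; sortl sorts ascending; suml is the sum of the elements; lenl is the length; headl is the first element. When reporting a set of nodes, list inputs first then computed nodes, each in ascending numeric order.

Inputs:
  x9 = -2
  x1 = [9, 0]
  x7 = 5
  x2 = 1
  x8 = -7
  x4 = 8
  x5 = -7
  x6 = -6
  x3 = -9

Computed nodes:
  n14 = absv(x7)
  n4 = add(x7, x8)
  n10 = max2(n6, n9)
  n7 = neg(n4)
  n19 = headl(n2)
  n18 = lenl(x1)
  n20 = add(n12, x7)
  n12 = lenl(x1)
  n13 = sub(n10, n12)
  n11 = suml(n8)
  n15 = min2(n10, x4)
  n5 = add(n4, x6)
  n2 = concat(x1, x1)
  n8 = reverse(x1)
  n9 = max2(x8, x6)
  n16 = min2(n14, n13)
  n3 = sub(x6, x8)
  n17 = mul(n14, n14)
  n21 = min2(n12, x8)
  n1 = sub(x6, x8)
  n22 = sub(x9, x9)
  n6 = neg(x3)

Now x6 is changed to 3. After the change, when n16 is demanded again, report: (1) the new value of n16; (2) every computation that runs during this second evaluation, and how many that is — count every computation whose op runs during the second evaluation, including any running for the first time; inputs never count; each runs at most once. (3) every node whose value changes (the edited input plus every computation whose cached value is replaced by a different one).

n16 now evaluates to 5.
Run set: n9, n10 (2 run).
Changed values: x6, n9.
The important point: n10 recomputes to an identical value, and the output ends up unchanged.

Initial pass — values computed on the first demand:
  n6 = neg(-9) = 9
  n9 = max2(-7, -6) = -6
  n10 = max2(9, -6) = 9
  n12 = lenl([9, 0]) = 2
  n13 = sub(9, 2) = 7
  n14 = absv(5) = 5
  n16 = min2(5, 7) = 5

Second demand — change propagation:
  n9: re-runs because x6 -6->3; new result 3.
  n10: re-runs because n9 -6->3; new result 9 (unchanged).
  n13: re-examined; everything it read last time is the same (n10 unchanged, n12 unchanged) — cache 7 kept, no run.
  n16: re-examined; everything it read last time is the same (n14 unchanged, n13 unchanged) — cache 5 kept, no run.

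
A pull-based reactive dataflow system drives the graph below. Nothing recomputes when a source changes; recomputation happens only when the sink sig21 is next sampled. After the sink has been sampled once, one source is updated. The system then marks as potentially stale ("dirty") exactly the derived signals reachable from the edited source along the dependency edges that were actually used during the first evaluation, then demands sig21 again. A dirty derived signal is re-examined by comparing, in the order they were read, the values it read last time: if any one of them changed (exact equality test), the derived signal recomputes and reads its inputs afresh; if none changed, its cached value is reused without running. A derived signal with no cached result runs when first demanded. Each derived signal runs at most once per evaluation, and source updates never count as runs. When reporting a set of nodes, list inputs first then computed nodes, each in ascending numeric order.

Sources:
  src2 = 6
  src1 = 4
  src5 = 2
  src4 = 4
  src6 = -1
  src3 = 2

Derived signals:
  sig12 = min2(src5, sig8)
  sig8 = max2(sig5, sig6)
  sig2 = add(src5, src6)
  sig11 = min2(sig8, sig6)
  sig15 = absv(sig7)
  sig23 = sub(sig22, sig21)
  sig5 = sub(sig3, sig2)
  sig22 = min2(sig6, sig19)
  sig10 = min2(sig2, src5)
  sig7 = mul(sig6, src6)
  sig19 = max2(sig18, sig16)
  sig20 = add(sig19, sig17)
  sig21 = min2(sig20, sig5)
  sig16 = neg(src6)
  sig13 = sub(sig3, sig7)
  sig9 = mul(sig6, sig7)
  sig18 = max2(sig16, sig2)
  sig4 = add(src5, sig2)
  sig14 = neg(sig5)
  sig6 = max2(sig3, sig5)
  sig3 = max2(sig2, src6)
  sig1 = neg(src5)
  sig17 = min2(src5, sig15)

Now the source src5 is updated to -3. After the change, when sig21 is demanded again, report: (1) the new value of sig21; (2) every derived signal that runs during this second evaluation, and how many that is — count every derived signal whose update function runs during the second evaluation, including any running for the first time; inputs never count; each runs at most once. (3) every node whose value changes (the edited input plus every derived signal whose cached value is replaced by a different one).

First evaluation (everything demanded from the output):
  sig2 = add(2, -1) = 1
  sig3 = max2(1, -1) = 1
  sig5 = sub(1, 1) = 0
  sig6 = max2(1, 0) = 1
  sig7 = mul(1, -1) = -1
  sig15 = absv(-1) = 1
  sig16 = neg(-1) = 1
  sig17 = min2(2, 1) = 1
  sig18 = max2(1, 1) = 1
  sig19 = max2(1, 1) = 1
  sig20 = add(1, 1) = 2
  sig21 = min2(2, 0) = 0

Propagation after the edit:
  sig2: runs — src5 2->-3; result -4.
  sig3: runs — sig2 1->-4; result -1.
  sig5: runs — sig3 1->-1; sig2 1->-4; result 3.
  sig6: runs — sig3 1->-1; sig5 0->3; result 3.
  sig7: runs — sig6 1->3; result -3.
  sig15: runs — sig7 -1->-3; result 3.
  sig17: runs — src5 2->-3; sig15 1->3; result -3.
  sig18: runs — sig2 1->-4; result 1 (same value as before).
  sig19: checked — values it read are unchanged (sig18 unchanged, sig16 unchanged); reused cached 1 without running.
  sig20: runs — sig17 1->-3; result -2.
  sig21: runs — sig20 2->-2; sig5 0->3; result -2.

Key observation: the cutoff stops propagation at sig19 — its inputs' values are unchanged, so it reuses its cache.

New value of sig21: -2.
Derived signals that run: sig2, sig3, sig5, sig6, sig7, sig15, sig17, sig18, sig20, sig21 — 10 in total.
Values that change: src5, sig2, sig3, sig5, sig6, sig7, sig15, sig17, sig20, sig21.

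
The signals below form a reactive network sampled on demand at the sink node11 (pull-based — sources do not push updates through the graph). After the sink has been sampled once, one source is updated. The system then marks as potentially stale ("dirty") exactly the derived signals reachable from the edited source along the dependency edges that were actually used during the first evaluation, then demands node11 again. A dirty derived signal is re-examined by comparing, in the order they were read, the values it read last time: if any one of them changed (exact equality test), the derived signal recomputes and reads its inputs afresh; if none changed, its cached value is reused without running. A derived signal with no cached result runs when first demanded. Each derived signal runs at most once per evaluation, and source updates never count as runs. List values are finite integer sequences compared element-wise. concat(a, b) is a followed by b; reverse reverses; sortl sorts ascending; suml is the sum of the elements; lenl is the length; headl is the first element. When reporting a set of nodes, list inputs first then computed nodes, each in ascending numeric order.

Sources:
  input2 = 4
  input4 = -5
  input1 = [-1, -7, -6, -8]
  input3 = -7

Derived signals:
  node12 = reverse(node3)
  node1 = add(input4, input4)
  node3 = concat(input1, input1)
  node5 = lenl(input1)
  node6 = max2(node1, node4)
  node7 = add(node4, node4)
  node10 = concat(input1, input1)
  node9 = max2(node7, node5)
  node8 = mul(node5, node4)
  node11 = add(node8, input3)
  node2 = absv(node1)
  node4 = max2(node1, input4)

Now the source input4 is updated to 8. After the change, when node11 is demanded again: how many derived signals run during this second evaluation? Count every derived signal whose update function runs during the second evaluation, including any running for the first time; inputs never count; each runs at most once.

Initial pass — values computed on the first demand:
  node1 = add(-5, -5) = -10
  node4 = max2(-10, -5) = -5
  node5 = lenl([-1, -7, -6, -8]) = 4
  node8 = mul(4, -5) = -20
  node11 = add(-20, -7) = -27

Second demand — change propagation:
  node1: re-runs because input4 -5->8; input4 -5->8; new result 16.
  node4: re-runs because node1 -10->16; input4 -5->8; new result 16.
  node8: re-runs because node4 -5->16; new result 64.
  node11: re-runs because node8 -20->64; new result 57.

Run set: node1, node4, node8, node11 (4 run).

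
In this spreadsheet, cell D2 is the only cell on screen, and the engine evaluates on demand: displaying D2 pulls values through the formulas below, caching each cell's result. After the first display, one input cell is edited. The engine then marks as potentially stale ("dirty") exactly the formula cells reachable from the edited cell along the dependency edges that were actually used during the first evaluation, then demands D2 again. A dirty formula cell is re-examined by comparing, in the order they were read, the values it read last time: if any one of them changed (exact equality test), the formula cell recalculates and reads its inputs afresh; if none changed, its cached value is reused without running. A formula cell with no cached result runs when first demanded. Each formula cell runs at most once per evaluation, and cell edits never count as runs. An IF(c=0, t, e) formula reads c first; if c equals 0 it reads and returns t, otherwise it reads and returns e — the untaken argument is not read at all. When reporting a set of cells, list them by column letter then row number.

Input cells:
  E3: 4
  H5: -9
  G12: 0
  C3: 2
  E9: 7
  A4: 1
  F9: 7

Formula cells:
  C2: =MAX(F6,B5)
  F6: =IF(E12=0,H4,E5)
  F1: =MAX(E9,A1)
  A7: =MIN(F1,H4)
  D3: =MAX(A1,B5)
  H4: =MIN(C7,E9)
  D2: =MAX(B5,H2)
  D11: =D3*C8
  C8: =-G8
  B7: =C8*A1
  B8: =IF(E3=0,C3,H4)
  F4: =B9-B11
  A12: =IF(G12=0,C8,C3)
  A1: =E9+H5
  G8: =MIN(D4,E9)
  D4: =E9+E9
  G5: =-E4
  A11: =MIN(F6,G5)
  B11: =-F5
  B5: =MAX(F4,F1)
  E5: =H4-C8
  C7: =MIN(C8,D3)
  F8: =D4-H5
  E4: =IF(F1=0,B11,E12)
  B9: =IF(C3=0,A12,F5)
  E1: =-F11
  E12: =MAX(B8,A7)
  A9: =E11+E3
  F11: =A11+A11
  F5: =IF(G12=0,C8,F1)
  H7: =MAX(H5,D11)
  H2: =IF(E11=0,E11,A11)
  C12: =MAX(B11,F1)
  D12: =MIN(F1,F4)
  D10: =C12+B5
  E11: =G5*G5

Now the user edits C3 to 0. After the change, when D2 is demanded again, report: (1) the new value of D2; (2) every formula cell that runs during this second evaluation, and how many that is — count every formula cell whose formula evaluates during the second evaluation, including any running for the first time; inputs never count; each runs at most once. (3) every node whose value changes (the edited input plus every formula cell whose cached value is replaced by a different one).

D2 now evaluates to 7.
Run set: A12, B9 (2 run).
Changed values: C3.
The important point: the flipped condition pulls in fresh nodes; A12 runs for the first time.

Initial pass — values computed on the first demand:
  A1 = 7 + -9 = -2
  D4 = 7 + 7 = 14
  F1 = MAX(7, -2) = 7
  G8 = MIN(14, 7) = 7
  C8 = -(7) = -7
  F5 = IF(G12=0: G12=0 -> then branch C8) = -7
  B9 = IF(C3=0: C3=2 -> else branch F5) = -7
  B11 = -(-7) = 7
  F4 = -7 - 7 = -14
  B5 = MAX(-14, 7) = 7
  D3 = MAX(-2, 7) = 7
  C7 = MIN(-7, 7) = -7
  H4 = MIN(-7, 7) = -7
  A7 = MIN(7, -7) = -7
  B8 = IF(E3=0: E3=4 -> else branch H4) = -7
  E5 = -7 - -7 = 0
  E12 = MAX(-7, -7) = -7
  E4 = IF(F1=0: F1=7 -> else branch E12) = -7
  F6 = IF(E12=0: E12=-7 -> else branch E5) = 0
  G5 = -(-7) = 7
  A11 = MIN(0, 7) = 0
  E11 = 7 * 7 = 49
  H2 = IF(E11=0: E11=49 -> else branch A11) = 0
  D2 = MAX(7, 0) = 7

Second demand — change propagation:
  A12: newly demanded (no cache) — executes and yields -7.
  B9: re-runs because C3 2->0; new result -7 (unchanged).
  F4: re-examined; everything it read last time is the same (B9 unchanged, B11 unchanged) — cache -14 kept, no run.
  B5: re-examined; everything it read last time is the same (F4 unchanged, F1 unchanged) — cache 7 kept, no run.
  D3: re-examined; everything it read last time is the same (A1 unchanged, B5 unchanged) — cache 7 kept, no run.
  C7: re-examined; everything it read last time is the same (C8 unchanged, D3 unchanged) — cache -7 kept, no run.
  H4: re-examined; everything it read last time is the same (C7 unchanged, E9 unchanged) — cache -7 kept, no run.
  A7: re-examined; everything it read last time is the same (F1 unchanged, H4 unchanged) — cache -7 kept, no run.
  B8: re-examined; everything it read last time is the same (E3 unchanged, H4 unchanged) — cache -7 kept, no run.
  E5: re-examined; everything it read last time is the same (H4 unchanged, C8 unchanged) — cache 0 kept, no run.
  E12: re-examined; everything it read last time is the same (B8 unchanged, A7 unchanged) — cache -7 kept, no run.
  E4: re-examined; everything it read last time is the same (F1 unchanged, E12 unchanged) — cache -7 kept, no run.
  F6: re-examined; everything it read last time is the same (E12 unchanged, E5 unchanged) — cache 0 kept, no run.
  G5: re-examined; everything it read last time is the same (E4 unchanged) — cache 7 kept, no run.
  A11: re-examined; everything it read last time is the same (F6 unchanged, G5 unchanged) — cache 0 kept, no run.
  E11: re-examined; everything it read last time is the same (G5 unchanged, G5 unchanged) — cache 49 kept, no run.
  H2: re-examined; everything it read last time is the same (E11 unchanged, A11 unchanged) — cache 0 kept, no run.
  D2: re-examined; everything it read last time is the same (B5 unchanged, H2 unchanged) — cache 7 kept, no run.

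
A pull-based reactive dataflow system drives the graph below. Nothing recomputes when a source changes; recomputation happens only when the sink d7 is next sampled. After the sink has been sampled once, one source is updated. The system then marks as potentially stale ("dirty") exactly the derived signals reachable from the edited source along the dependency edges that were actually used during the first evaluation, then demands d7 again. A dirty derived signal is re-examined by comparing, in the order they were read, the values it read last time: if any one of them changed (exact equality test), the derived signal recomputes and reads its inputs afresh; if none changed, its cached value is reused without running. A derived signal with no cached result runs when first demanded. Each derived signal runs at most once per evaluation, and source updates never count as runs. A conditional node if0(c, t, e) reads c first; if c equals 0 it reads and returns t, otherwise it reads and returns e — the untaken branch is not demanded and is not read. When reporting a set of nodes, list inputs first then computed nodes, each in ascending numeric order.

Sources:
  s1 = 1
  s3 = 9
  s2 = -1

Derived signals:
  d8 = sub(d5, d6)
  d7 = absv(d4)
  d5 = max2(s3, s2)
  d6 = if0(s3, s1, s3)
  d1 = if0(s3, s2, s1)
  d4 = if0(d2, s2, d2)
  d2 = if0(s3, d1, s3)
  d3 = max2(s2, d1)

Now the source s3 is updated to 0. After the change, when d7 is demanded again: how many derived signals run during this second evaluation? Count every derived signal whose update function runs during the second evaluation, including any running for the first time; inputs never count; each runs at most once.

Derived signals that run: d1, d2, d4, d7 — 4 in total.
Key observation: a condition flipped, so demand reaches new nodes — d1 runs for the first time.

First evaluation (everything demanded from the output):
  d2 = if0(s3=9 -> else branch s3) = 9
  d4 = if0(d2=9 -> else branch d2) = 9
  d7 = absv(9) = 9

Propagation after the edit:
  d1: demanded for the first time — runs, produces -1.
  d2: runs — s3 9->0; s3 9->0; result -1.
  d4: runs — d2 9->-1; d2 9->-1; result -1.
  d7: runs — d4 9->-1; result 1.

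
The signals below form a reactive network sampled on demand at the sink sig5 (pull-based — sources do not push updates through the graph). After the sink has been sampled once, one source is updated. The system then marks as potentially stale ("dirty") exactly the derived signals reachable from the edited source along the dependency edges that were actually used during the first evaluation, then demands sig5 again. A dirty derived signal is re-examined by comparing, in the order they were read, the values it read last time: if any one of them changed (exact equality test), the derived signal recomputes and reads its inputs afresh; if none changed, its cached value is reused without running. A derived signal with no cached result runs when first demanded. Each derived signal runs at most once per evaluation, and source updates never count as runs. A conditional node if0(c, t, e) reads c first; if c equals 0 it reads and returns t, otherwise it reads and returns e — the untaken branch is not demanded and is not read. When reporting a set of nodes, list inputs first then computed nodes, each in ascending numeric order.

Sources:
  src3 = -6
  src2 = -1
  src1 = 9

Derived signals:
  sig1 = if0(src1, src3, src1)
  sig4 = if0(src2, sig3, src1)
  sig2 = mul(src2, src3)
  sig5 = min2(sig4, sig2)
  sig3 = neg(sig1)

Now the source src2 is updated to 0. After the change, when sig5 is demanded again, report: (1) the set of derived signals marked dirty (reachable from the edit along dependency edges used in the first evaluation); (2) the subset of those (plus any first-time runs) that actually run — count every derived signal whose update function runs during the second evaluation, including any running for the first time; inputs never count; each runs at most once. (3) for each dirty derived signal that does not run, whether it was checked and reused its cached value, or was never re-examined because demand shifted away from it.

Initial pass — values computed on the first demand:
  sig2 = mul(-1, -6) = 6
  sig4 = if0(src2=-1 -> else branch src1) = 9
  sig5 = min2(9, 6) = 6

Second demand — change propagation:
  sig1: newly demanded (no cache) — executes and yields 9.
  sig2: re-runs because src2 -1->0; new result 0.
  sig3: newly demanded (no cache) — executes and yields -9.
  sig4: re-runs because src2 -1->0; new result -9.
  sig5: re-runs because sig4 9->-9; sig2 6->0; new result -9.

The important point: the flipped condition pulls in fresh nodes; sig1, sig3 run for the first time.

Dirty set: sig2, sig4, sig5.
Run set: sig1, sig2, sig3, sig4, sig5 (5 run).
All dirty derived signals ended up running.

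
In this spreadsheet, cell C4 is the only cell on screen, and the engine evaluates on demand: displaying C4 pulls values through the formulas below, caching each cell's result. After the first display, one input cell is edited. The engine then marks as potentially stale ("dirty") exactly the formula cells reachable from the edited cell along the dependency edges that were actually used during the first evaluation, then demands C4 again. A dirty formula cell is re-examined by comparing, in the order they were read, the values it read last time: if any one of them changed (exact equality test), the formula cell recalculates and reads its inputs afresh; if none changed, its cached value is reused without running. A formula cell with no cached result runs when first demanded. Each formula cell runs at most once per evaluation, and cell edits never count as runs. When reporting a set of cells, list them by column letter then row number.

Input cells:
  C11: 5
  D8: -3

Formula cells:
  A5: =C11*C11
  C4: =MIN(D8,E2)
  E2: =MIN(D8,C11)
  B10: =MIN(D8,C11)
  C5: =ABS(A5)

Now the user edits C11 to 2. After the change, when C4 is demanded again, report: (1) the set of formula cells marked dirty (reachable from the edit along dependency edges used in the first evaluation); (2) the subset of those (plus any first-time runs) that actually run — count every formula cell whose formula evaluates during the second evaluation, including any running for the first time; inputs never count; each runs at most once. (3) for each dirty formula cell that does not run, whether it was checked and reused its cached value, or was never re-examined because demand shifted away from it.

Dirty set: C4, E2.
Run set: E2 (1 run).
Re-examined without running (cache reused): C4.
The important point: E2 recomputes to an identical value, and the output ends up unchanged.

Initial pass — values computed on the first demand:
  E2 = MIN(-3, 5) = -3
  C4 = MIN(-3, -3) = -3

Second demand — change propagation:
  E2: re-runs because C11 5->2; new result -3 (unchanged).
  C4: re-examined; everything it read last time is the same (D8 unchanged, E2 unchanged) — cache -3 kept, no run.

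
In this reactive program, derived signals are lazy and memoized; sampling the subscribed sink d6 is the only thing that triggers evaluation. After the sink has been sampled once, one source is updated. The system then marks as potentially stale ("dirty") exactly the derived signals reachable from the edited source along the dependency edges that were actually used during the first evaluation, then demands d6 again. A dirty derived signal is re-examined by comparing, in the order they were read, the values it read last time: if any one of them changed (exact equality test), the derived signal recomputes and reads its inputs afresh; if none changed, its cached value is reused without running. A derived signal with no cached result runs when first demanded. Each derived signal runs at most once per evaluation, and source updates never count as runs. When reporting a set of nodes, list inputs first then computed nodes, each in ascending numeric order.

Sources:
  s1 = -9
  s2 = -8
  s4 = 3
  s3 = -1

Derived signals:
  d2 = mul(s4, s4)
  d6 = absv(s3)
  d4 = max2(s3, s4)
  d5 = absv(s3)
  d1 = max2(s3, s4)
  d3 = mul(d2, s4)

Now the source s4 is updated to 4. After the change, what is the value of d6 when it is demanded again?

Demanding d6 again yields 1.
Note the shortcut — s4 feeds only undemanded nodes, so no recomputation happens.

First demand of the output computes:
  d6 = absv(-1) = 1

After the edit, cleaning proceeds:
  s4 only reaches undemanded nodes; the second demand re-runs nothing.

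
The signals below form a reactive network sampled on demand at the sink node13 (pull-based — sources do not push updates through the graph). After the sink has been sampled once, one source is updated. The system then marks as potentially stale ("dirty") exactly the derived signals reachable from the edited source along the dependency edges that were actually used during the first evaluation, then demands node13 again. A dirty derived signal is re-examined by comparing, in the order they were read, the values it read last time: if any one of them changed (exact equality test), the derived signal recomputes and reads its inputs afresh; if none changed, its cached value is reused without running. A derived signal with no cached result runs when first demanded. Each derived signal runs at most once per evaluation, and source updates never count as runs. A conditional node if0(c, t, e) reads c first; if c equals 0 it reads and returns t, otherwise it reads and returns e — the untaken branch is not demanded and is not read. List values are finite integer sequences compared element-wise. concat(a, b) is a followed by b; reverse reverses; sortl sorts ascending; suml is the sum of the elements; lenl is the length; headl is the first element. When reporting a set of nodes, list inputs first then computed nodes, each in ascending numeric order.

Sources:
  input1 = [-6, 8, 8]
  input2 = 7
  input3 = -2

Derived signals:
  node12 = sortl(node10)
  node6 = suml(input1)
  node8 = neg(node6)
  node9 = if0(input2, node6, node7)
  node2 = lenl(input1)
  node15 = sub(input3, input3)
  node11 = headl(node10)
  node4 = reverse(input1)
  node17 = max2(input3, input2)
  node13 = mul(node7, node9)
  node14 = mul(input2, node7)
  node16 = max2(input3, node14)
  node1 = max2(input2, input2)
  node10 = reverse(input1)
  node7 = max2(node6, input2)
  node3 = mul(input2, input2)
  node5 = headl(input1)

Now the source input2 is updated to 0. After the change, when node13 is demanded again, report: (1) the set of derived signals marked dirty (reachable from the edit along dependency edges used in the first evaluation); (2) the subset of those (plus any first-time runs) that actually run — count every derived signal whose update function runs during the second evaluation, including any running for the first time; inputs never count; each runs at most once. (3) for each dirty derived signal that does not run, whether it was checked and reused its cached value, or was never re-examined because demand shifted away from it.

Initial pass — values computed on the first demand:
  node6 = suml([-6, 8, 8]) = 10
  node7 = max2(10, 7) = 10
  node9 = if0(input2=7 -> else branch node7) = 10
  node13 = mul(10, 10) = 100

Second demand — change propagation:
  node7: re-runs because input2 7->0; new result 10 (unchanged).
  node9: re-runs because input2 7->0; new result 10 (unchanged).
  node13: re-examined; everything it read last time is the same (node7 unchanged, node9 unchanged) — cache 100 kept, no run.

The important point: at node13 every value read last time is unchanged, so the dirty flag clears without a run.

Dirty set: node7, node9, node13.
Run set: node7, node9 (2 run).
Re-examined without running (cache reused): node13.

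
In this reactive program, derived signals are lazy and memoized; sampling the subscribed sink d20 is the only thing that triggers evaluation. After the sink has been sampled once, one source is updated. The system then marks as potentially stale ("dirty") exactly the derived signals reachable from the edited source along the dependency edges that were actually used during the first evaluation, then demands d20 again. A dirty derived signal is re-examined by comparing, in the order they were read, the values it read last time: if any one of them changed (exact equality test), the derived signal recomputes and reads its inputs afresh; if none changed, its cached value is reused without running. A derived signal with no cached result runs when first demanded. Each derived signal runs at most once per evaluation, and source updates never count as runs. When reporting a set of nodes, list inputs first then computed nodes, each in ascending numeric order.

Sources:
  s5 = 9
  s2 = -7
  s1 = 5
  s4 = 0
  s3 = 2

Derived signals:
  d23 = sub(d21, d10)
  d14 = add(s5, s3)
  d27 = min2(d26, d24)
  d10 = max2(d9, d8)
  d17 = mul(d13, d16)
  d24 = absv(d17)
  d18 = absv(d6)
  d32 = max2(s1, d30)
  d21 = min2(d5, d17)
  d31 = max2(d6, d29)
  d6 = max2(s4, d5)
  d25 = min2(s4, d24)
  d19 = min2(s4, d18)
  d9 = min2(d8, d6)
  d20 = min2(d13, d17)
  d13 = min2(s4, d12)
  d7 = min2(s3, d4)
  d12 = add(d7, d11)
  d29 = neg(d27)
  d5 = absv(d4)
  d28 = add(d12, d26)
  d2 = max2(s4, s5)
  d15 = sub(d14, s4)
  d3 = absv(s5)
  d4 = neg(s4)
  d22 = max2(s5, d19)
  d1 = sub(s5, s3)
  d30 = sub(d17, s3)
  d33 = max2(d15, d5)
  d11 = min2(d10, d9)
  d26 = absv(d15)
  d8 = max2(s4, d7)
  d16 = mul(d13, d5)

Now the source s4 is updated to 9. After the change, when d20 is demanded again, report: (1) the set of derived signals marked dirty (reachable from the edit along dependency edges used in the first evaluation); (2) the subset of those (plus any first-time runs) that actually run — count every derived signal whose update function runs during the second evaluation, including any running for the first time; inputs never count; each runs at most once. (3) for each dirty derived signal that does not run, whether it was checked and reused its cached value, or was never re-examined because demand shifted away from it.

The edit dirties: d4, d5, d6, d7, d8, d9, d10, d11, d12, d13, d16, d17, d20.
11 derived signals run: d4, d5, d6, d7, d8, d9, d10, d11, d12, d13, d16.
Cache hits after checking: d17, d20.
Note where the cutoff bites: d17 is checked, finds nothing changed, and keeps its cache.

First demand of the output computes:
  d4 = neg(0) = 0
  d5 = absv(0) = 0
  d6 = max2(0, 0) = 0
  d7 = min2(2, 0) = 0
  d8 = max2(0, 0) = 0
  d9 = min2(0, 0) = 0
  d10 = max2(0, 0) = 0
  d11 = min2(0, 0) = 0
  d12 = add(0, 0) = 0
  d13 = min2(0, 0) = 0
  d16 = mul(0, 0) = 0
  d17 = mul(0, 0) = 0
  d20 = min2(0, 0) = 0

After the edit, cleaning proceeds:
  d4: a read changed (s4 0->9) — executes, giving -9.
  d5: a read changed (d4 0->-9) — executes, giving 9.
  d6: a read changed (s4 0->9; d5 0->9) — executes, giving 9.
  d7: a read changed (d4 0->-9) — executes, giving -9.
  d8: a read changed (s4 0->9; d7 0->-9) — executes, giving 9.
  d9: a read changed (d8 0->9; d6 0->9) — executes, giving 9.
  d10: a read changed (d9 0->9; d8 0->9) — executes, giving 9.
  d11: a read changed (d10 0->9; d9 0->9) — executes, giving 9.
  d12: a read changed (d7 0->-9; d11 0->9) — executes, giving 0 — identical to its old value.
  d13: a read changed (s4 0->9) — executes, giving 0 — identical to its old value.
  d16: a read changed (d5 0->9) — executes, giving 0 — identical to its old value.
  d17: dirty, but its reads are unchanged (d13 unchanged, d16 unchanged); cached 0 stands.
  d20: dirty, but its reads are unchanged (d13 unchanged, d17 unchanged); cached 0 stands.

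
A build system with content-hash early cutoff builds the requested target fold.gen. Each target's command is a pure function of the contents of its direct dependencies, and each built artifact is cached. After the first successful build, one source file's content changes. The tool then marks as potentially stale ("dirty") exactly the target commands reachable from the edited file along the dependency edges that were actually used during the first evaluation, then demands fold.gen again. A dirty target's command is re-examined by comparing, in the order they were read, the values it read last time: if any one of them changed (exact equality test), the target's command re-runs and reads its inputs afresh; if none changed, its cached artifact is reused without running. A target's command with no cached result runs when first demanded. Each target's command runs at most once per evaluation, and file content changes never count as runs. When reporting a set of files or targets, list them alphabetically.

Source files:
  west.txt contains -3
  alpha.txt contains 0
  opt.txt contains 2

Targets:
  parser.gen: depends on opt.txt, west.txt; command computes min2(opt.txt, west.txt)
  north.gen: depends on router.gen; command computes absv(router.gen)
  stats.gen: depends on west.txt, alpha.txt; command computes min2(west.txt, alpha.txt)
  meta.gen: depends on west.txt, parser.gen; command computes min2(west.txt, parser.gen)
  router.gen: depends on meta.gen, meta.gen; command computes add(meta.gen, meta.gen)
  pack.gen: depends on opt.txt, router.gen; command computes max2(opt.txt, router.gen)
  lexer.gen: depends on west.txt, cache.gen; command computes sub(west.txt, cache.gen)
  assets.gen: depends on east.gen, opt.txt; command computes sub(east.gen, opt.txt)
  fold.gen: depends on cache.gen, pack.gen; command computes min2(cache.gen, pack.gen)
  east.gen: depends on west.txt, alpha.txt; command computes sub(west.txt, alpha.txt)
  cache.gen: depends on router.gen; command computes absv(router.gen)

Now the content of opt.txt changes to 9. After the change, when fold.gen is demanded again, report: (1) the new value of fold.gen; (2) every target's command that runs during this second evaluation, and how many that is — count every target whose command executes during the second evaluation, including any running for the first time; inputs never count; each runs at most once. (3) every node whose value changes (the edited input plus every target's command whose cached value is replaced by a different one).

New value of fold.gen: 6.
Target commands that run: fold.gen, pack.gen, parser.gen — 3 in total.
Values that change: fold.gen, opt.txt, pack.gen.
Key observation: the cutoff stops propagation at meta.gen — its inputs' values are unchanged, so it reuses its cache.

First evaluation (everything demanded from the output):
  parser.gen = min2(2, -3) = -3
  meta.gen = min2(-3, -3) = -3
  router.gen = add(-3, -3) = -6
  cache.gen = absv(-6) = 6
  pack.gen = max2(2, -6) = 2
  fold.gen = min2(6, 2) = 2

Propagation after the edit:
  parser.gen: runs — opt.txt 2->9; result -3 (same value as before).
  meta.gen: checked — values it read are unchanged (west.txt unchanged, parser.gen unchanged); reused cached -3 without running.
  router.gen: checked — values it read are unchanged (meta.gen unchanged, meta.gen unchanged); reused cached -6 without running.
  cache.gen: checked — values it read are unchanged (router.gen unchanged); reused cached 6 without running.
  pack.gen: runs — opt.txt 2->9; result 9.
  fold.gen: runs — pack.gen 2->9; result 6.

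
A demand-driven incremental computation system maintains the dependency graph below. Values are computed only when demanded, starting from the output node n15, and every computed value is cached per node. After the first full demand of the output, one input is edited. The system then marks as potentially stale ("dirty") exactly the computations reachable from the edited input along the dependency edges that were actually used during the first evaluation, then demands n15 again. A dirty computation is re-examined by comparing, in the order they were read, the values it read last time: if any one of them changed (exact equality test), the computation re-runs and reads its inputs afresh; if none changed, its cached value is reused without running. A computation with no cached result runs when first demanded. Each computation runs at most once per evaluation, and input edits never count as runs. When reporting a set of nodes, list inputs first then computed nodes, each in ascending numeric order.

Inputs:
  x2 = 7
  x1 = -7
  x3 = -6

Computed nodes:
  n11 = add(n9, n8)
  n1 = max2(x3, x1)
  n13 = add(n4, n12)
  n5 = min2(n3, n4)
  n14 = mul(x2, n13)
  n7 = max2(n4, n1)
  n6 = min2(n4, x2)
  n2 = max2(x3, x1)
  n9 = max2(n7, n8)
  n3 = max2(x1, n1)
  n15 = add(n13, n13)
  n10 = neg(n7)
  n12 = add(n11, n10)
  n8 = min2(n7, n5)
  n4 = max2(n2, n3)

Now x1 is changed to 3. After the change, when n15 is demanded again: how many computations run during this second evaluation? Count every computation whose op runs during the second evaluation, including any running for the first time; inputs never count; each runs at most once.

First evaluation (everything demanded from the output):
  n1 = max2(-6, -7) = -6
  n2 = max2(-6, -7) = -6
  n3 = max2(-7, -6) = -6
  n4 = max2(-6, -6) = -6
  n5 = min2(-6, -6) = -6
  n7 = max2(-6, -6) = -6
  n8 = min2(-6, -6) = -6
  n9 = max2(-6, -6) = -6
  n10 = neg(-6) = 6
  n11 = add(-6, -6) = -12
  n12 = add(-12, 6) = -6
  n13 = add(-6, -6) = -12
  n15 = add(-12, -12) = -24

Propagation after the edit:
  n1: runs — x1 -7->3; result 3.
  n2: runs — x1 -7->3; result 3.
  n3: runs — x1 -7->3; n1 -6->3; result 3.
  n4: runs — n2 -6->3; n3 -6->3; result 3.
  n5: runs — n3 -6->3; n4 -6->3; result 3.
  n7: runs — n4 -6->3; n1 -6->3; result 3.
  n8: runs — n7 -6->3; n5 -6->3; result 3.
  n9: runs — n7 -6->3; n8 -6->3; result 3.
  n10: runs — n7 -6->3; result -3.
  n11: runs — n9 -6->3; n8 -6->3; result 6.
  n12: runs — n11 -12->6; n10 6->-3; result 3.
  n13: runs — n4 -6->3; n12 -6->3; result 6.
  n15: runs — n13 -12->6; n13 -12->6; result 12.

Computations that run: n1, n2, n3, n4, n5, n7, n8, n9, n10, n11, n12, n13, n15 — 13 in total.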